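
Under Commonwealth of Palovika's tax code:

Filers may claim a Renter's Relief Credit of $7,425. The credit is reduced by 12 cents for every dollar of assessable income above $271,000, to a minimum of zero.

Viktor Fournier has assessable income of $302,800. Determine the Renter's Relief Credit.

$3,609

Renter's Relief Credit: 12% of the $31,800 excess over $271,000 is $3,816; credit = $7,425 − $3,816 = $3,609.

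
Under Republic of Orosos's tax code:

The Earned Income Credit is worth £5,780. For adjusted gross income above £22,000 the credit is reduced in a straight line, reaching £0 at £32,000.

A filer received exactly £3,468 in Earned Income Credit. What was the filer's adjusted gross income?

£3,468 is 3,468/5,780 of the full £5,780, so 2,312/5,780 of the £10,000 range has been used: income = £22,000 + £10,000 × 2,312/5,780 = £26,000.

£26,000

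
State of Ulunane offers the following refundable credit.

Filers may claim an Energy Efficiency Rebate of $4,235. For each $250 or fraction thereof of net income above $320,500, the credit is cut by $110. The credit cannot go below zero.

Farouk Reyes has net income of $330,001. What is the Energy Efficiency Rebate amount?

Energy Efficiency Rebate: income exceeds $320,500 by $9,501 → 39 increments × $110 = $4,290 ≥ base, so the credit is $0.

$0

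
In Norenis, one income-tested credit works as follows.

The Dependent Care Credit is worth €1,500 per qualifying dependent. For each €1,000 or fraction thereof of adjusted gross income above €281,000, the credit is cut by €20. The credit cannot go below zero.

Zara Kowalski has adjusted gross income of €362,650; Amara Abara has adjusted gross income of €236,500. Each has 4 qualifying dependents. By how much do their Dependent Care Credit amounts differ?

Zara (€362,650): Dependent Care Credit: base = 4 × €1,500 = €6,000. income exceeds €281,000 by €81,650, which is 82 full-or-partial €1,000 increments; reduction = 82 × €20 = €1,640, leaving €4,360.
Amara (€236,500): Dependent Care Credit: base = 4 × €1,500 = €6,000. €236,500 is at or below the €281,000 threshold, so the full €6,000 applies.
Difference: |€4,360 − €6,000| = €1,640.

€1,640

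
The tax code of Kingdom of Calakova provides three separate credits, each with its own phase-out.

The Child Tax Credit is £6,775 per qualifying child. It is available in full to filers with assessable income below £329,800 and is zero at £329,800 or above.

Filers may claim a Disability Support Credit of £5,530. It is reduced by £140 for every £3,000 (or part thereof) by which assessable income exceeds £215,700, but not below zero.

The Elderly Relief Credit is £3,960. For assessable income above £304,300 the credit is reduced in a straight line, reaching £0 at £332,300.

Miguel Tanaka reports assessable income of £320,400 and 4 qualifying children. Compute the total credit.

Child Tax Credit: base = 4 × £6,775 = £27,100. £320,400 is below the £329,800 cutoff, so the full £27,100 applies.
Disability Support Credit: income exceeds £215,700 by £104,700, which is 35 full-or-partial £3,000 increments; reduction = 35 × £140 = £4,900, leaving £630.
Elderly Relief Credit: £320,400 is £16,100 into a £28,000 phase-out range, leaving 11,900/28,000 of the credit: £3,960 × 11,900/28,000 = £1,683.
Total: £27,100 + £630 + £1,683 = £29,413.

£29,413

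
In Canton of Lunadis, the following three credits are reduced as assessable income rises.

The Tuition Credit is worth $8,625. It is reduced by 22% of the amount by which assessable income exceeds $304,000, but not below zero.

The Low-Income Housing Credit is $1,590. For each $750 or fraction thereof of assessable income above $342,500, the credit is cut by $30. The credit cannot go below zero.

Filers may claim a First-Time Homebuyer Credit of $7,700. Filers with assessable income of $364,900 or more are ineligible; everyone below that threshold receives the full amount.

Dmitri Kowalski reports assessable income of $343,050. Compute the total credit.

Tuition Credit: 22% of the $39,050 excess over $304,000 is $8,591; credit = $8,625 − $8,591 = $34.
Low-Income Housing Credit: income exceeds $342,500 by $550, which is 1 full-or-partial $750 increment; reduction = 1 × $30 = $30, leaving $1,560.
First-Time Homebuyer Credit: $343,050 is below the $364,900 cutoff, so the full $7,700 applies.
Total: $34 + $1,560 + $7,700 = $9,294.

$9,294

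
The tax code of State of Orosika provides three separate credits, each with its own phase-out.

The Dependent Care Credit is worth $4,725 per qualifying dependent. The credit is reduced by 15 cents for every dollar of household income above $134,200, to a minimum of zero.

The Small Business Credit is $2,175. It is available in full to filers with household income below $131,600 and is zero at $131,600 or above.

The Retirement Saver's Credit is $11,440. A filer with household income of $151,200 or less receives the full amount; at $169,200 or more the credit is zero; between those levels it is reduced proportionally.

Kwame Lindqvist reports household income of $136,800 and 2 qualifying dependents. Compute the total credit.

$20,500

Dependent Care Credit: base = 2 × $4,725 = $9,450. 15% of the $2,600 excess over $134,200 is $390; credit = $9,450 − $390 = $9,060.
Small Business Credit: $136,800 meets or exceeds the $131,600 cutoff, so the credit is $0.
Retirement Saver's Credit: $136,800 is at or below the $151,200 threshold, so the full $11,440 applies.
Total: $9,060 + $0 + $11,440 = $20,500.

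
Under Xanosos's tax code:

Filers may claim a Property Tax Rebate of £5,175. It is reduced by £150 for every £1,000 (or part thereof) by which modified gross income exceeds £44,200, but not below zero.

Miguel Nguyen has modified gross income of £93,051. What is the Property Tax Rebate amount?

Property Tax Rebate: income exceeds £44,200 by £48,851 → 49 increments × £150 = £7,350 ≥ base, so the credit is £0.

£0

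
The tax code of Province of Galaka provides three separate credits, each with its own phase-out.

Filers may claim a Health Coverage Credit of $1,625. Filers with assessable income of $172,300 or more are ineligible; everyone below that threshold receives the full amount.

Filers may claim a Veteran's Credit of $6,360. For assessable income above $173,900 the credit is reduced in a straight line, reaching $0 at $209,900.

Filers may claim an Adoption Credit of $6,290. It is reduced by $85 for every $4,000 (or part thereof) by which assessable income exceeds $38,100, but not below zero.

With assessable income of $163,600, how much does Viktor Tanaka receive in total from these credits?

$11,555

Health Coverage Credit: $163,600 is below the $172,300 cutoff, so the full $1,625 applies.
Veteran's Credit: $163,600 is at or below the $173,900 threshold, so the full $6,360 applies.
Adoption Credit: income exceeds $38,100 by $125,500, which is 32 full-or-partial $4,000 increments; reduction = 32 × $85 = $2,720, leaving $3,570.
Total: $1,625 + $6,360 + $3,570 = $11,555.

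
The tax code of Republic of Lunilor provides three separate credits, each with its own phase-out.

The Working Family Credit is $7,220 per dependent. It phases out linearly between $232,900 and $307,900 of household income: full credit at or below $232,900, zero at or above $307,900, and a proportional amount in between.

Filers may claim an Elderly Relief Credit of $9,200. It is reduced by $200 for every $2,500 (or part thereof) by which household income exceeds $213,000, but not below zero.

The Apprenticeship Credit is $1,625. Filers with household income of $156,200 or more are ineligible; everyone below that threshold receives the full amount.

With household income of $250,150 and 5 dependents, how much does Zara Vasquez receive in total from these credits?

Working Family Credit: base = 5 × $7,220 = $36,100. $250,150 is $17,250 into a $75,000 phase-out range, leaving 57,750/75,000 of the credit: $36,100 × 57,750/75,000 = $27,797.
Elderly Relief Credit: income exceeds $213,000 by $37,150, which is 15 full-or-partial $2,500 increments; reduction = 15 × $200 = $3,000, leaving $6,200.
Apprenticeship Credit: $250,150 meets or exceeds the $156,200 cutoff, so the credit is $0.
Total: $27,797 + $6,200 + $0 = $33,997.

$33,997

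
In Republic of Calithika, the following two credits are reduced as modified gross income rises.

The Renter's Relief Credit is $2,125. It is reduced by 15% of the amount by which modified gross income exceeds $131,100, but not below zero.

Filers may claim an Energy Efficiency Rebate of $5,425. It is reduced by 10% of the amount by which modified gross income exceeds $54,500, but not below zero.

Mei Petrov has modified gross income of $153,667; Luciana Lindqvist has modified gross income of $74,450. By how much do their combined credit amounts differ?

$5,555

Mei ($153,667): Renter's Relief Credit: 15% of the $22,567 excess over $131,100 is $3,385.05 ≥ base, so the credit is $0. Energy Efficiency Rebate: 10% of the $99,167 excess over $54,500 is $9,916.70 ≥ base, so the credit is $0. total $0 + $0 = $0
Luciana ($74,450): Renter's Relief Credit: $74,450 is at or below the $131,100 threshold, so the full $2,125 applies. Energy Efficiency Rebate: 10% of the $19,950 excess over $54,500 is $1,995; credit = $5,425 − $1,995 = $3,430. total $2,125 + $3,430 = $5,555
Difference: |$0 − $5,555| = $5,555.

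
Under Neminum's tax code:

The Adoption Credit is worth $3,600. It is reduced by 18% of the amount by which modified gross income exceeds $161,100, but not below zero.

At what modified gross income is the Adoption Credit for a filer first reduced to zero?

The credit falls by 18% of each dollar above $161,100, so it reaches zero when the excess is $3,600 / 18% = $20,000: income = $161,100 + $20,000 = $181,100.

$181,100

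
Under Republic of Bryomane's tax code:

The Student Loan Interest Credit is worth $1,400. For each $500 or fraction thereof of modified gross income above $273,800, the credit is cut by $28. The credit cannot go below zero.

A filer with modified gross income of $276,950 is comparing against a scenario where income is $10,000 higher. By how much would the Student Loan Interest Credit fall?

At $276,950 — income exceeds $273,800 by $3,150, which is 7 full-or-partial $500 increments; reduction = 7 × $28 = $196, leaving $1,204.
At $286,950 — income exceeds $273,800 by $13,150, which is 27 full-or-partial $500 increments; reduction = 27 × $28 = $756, leaving $644.
Lost: $1,204 − $644 = $560.

$560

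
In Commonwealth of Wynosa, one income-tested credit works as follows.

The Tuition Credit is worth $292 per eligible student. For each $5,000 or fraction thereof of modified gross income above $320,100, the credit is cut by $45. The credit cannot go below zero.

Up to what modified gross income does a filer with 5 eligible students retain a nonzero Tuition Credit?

Full credit = 5 × $292 = $1,460.
After 32 increments the reduction is 32 × $45 = $1,440, leaving $20; one more increment wipes it out. Increment 32 ends at excess 32 × $5,000 = $160,000, so the highest qualifying income is $320,100 + $160,000 = $480,100.

$480,100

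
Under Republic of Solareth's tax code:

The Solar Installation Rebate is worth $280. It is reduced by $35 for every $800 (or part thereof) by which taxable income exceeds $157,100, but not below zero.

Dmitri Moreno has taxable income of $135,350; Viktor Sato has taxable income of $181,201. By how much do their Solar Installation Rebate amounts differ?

Dmitri ($135,350): Solar Installation Rebate: $135,350 is at or below the $157,100 threshold, so the full $280 applies.
Viktor ($181,201): Solar Installation Rebate: income exceeds $157,100 by $24,101 → 31 increments × $35 = $1,085 ≥ base, so the credit is $0.
Difference: |$280 − $0| = $280.

$280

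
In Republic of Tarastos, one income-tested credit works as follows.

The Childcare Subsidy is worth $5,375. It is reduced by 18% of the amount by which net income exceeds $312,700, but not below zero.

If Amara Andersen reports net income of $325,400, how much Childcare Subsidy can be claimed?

$3,089

Childcare Subsidy: 18% of the $12,700 excess over $312,700 is $2,286; credit = $5,375 − $2,286 = $3,089.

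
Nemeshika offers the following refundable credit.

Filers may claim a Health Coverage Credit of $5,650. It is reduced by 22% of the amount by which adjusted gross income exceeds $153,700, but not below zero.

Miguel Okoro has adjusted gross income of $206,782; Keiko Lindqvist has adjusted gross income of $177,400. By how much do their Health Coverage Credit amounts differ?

$436

Miguel ($206,782): Health Coverage Credit: 22% of the $53,082 excess over $153,700 is $11,678.04 ≥ base, so the credit is $0.
Keiko ($177,400): Health Coverage Credit: 22% of the $23,700 excess over $153,700 is $5,214; credit = $5,650 − $5,214 = $436.
Difference: |$0 − $436| = $436.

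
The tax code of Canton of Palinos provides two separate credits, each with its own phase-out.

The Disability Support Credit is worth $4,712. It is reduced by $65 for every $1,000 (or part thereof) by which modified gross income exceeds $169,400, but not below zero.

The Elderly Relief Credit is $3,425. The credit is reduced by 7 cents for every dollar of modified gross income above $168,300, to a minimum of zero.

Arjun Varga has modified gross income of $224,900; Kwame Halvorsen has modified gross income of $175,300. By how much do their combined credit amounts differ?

$6,185

Arjun ($224,900): Disability Support Credit: income exceeds $169,400 by $55,500, which is 56 full-or-partial $1,000 increments; reduction = 56 × $65 = $3,640, leaving $1,072. Elderly Relief Credit: 7% of the $56,600 excess over $168,300 is $3,962 ≥ base, so the credit is $0. total $1,072 + $0 = $1,072
Kwame ($175,300): Disability Support Credit: income exceeds $169,400 by $5,900, which is 6 full-or-partial $1,000 increments; reduction = 6 × $65 = $390, leaving $4,322. Elderly Relief Credit: 7% of the $7,000 excess over $168,300 is $490; credit = $3,425 − $490 = $2,935. total $4,322 + $2,935 = $7,257
Difference: |$1,072 − $7,257| = $6,185.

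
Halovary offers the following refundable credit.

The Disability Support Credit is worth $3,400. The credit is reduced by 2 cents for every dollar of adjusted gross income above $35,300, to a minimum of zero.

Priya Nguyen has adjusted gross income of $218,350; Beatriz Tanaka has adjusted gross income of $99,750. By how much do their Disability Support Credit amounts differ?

Priya ($218,350): Disability Support Credit: 2% of the $183,050 excess over $35,300 is $3,661 ≥ base, so the credit is $0.
Beatriz ($99,750): Disability Support Credit: 2% of the $64,450 excess over $35,300 is $1,289; credit = $3,400 − $1,289 = $2,111.
Difference: |$0 − $2,111| = $2,111.

$2,111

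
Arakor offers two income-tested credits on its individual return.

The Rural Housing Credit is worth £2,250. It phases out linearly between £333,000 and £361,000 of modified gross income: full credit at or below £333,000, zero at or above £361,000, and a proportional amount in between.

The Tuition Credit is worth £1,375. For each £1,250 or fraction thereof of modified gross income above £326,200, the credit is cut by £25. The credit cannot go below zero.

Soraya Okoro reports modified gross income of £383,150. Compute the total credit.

Rural Housing Credit: £383,150 is at or above £361,000, so the credit is £0.
Tuition Credit: income exceeds £326,200 by £56,950, which is 46 full-or-partial £1,250 increments; reduction = 46 × £25 = £1,150, leaving £225.
Total: £0 + £225 = £225.

£225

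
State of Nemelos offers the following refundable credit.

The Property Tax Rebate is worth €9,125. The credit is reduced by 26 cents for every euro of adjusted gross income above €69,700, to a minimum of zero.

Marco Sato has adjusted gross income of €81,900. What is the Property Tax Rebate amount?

€5,953

Property Tax Rebate: 26% of the €12,200 excess over €69,700 is €3,172; credit = €9,125 − €3,172 = €5,953.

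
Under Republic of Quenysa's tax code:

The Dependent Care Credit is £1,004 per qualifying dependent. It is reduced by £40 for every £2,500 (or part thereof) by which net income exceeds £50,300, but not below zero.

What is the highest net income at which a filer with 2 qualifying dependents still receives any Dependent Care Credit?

£175,300

Full credit = 2 × £1,004 = £2,008.
After 50 increments the reduction is 50 × £40 = £2,000, leaving £8; one more increment wipes it out. Increment 50 ends at excess 50 × £2,500 = £125,000, so the highest qualifying income is £50,300 + £125,000 = £175,300.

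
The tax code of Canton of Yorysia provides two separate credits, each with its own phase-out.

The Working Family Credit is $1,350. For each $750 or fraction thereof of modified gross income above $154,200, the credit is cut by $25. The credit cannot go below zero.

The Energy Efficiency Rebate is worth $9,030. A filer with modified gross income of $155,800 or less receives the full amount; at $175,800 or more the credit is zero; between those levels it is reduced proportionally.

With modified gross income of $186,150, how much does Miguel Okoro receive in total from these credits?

$275

Working Family Credit: income exceeds $154,200 by $31,950, which is 43 full-or-partial $750 increments; reduction = 43 × $25 = $1,075, leaving $275.
Energy Efficiency Rebate: $186,150 is at or above $175,800, so the credit is $0.
Total: $275 + $0 = $275.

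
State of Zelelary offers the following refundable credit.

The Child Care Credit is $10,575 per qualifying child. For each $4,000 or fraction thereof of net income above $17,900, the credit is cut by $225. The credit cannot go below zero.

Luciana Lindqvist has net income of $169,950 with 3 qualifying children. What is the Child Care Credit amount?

Child Care Credit: base = 3 × $10,575 = $31,725. income exceeds $17,900 by $152,050, which is 39 full-or-partial $4,000 increments; reduction = 39 × $225 = $8,775, leaving $22,950.

$22,950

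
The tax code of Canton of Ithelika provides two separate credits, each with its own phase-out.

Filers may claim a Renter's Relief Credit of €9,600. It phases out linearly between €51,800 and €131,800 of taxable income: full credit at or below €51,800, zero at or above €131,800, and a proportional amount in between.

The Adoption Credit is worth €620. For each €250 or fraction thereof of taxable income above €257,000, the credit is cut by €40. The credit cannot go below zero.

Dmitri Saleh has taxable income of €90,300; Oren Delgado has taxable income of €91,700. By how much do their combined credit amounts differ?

Dmitri (€90,300): Renter's Relief Credit: €90,300 is €38,500 into a €80,000 phase-out range, leaving 41,500/80,000 of the credit: €9,600 × 41,500/80,000 = €4,980. Adoption Credit: €90,300 is at or below the €257,000 threshold, so the full €620 applies. total €4,980 + €620 = €5,600
Oren (€91,700): Renter's Relief Credit: €91,700 is €39,900 into a €80,000 phase-out range, leaving 40,100/80,000 of the credit: €9,600 × 40,100/80,000 = €4,812. Adoption Credit: €91,700 is at or below the €257,000 threshold, so the full €620 applies. total €4,812 + €620 = €5,432
Difference: |€5,600 − €5,432| = €168.

€168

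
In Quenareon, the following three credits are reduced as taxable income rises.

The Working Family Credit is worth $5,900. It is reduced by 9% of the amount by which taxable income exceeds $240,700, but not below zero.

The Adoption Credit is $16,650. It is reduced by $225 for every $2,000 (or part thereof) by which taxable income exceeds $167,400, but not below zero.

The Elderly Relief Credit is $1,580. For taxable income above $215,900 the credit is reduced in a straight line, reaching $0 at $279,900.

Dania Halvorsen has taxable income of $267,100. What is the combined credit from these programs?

$9,240

Working Family Credit: 9% of the $26,400 excess over $240,700 is $2,376; credit = $5,900 − $2,376 = $3,524.
Adoption Credit: income exceeds $167,400 by $99,700, which is 50 full-or-partial $2,000 increments; reduction = 50 × $225 = $11,250, leaving $5,400.
Elderly Relief Credit: $267,100 is $51,200 into a $64,000 phase-out range, leaving 12,800/64,000 of the credit: $1,580 × 12,800/64,000 = $316.
Total: $3,524 + $5,400 + $316 = $9,240.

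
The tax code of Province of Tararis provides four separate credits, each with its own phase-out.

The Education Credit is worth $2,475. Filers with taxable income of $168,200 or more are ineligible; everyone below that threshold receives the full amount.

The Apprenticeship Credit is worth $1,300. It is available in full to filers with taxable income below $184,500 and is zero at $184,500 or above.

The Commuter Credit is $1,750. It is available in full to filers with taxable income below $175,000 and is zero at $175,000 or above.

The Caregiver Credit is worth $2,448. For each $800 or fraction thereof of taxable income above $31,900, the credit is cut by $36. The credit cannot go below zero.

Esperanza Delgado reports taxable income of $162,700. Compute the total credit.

Education Credit: $162,700 is below the $168,200 cutoff, so the full $2,475 applies.
Apprenticeship Credit: $162,700 is below the $184,500 cutoff, so the full $1,300 applies.
Commuter Credit: $162,700 is below the $175,000 cutoff, so the full $1,750 applies.
Caregiver Credit: income exceeds $31,900 by $130,800 → 164 increments × $36 = $5,904 ≥ base, so the credit is $0.
Total: $2,475 + $1,300 + $1,750 + $0 = $5,525.

$5,525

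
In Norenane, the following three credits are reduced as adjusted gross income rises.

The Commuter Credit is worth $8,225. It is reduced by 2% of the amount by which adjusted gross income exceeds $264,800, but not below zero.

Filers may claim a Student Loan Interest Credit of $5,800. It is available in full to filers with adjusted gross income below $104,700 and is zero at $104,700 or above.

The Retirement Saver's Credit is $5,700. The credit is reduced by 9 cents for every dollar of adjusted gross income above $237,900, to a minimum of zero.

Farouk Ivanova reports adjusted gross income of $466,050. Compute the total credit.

$4,200

Commuter Credit: 2% of the $201,250 excess over $264,800 is $4,025; credit = $8,225 − $4,025 = $4,200.
Student Loan Interest Credit: $466,050 meets or exceeds the $104,700 cutoff, so the credit is $0.
Retirement Saver's Credit: 9% of the $228,150 excess over $237,900 is $20,533.50 ≥ base, so the credit is $0.
Total: $4,200 + $0 + $0 = $4,200.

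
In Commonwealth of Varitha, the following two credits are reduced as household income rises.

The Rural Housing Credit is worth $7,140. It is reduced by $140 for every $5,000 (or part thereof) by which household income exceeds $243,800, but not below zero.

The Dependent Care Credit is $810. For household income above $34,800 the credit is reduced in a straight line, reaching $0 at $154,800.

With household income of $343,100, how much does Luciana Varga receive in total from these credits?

$4,340

Rural Housing Credit: income exceeds $243,800 by $99,300, which is 20 full-or-partial $5,000 increments; reduction = 20 × $140 = $2,800, leaving $4,340.
Dependent Care Credit: $343,100 is at or above $154,800, so the credit is $0.
Total: $4,340 + $0 = $4,340.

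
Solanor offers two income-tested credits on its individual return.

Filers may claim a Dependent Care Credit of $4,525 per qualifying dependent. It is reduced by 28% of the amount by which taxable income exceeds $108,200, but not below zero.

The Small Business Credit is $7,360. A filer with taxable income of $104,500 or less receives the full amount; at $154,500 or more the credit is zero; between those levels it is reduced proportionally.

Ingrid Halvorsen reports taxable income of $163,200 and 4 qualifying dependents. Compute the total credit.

Dependent Care Credit: base = 4 × $4,525 = $18,100. 28% of the $55,000 excess over $108,200 is $15,400; credit = $18,100 − $15,400 = $2,700.
Small Business Credit: $163,200 is at or above $154,500, so the credit is $0.
Total: $2,700 + $0 = $2,700.

$2,700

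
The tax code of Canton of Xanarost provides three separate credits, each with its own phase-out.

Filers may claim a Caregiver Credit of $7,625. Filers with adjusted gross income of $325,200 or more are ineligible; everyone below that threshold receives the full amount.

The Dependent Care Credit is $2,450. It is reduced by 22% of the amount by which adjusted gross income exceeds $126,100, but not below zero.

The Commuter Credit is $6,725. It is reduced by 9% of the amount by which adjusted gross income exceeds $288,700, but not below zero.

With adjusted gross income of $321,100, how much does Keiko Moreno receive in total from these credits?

$11,434

Caregiver Credit: $321,100 is below the $325,200 cutoff, so the full $7,625 applies.
Dependent Care Credit: 22% of the $195,000 excess over $126,100 is $42,900 ≥ base, so the credit is $0.
Commuter Credit: 9% of the $32,400 excess over $288,700 is $2,916; credit = $6,725 − $2,916 = $3,809.
Total: $7,625 + $0 + $3,809 = $11,434.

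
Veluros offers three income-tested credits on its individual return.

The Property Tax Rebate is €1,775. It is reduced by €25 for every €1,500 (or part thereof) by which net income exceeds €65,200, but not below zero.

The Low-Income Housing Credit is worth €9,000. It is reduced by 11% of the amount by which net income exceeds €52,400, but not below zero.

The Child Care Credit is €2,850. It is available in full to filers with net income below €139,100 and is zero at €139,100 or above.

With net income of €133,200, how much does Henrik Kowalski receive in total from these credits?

€3,587

Property Tax Rebate: income exceeds €65,200 by €68,000, which is 46 full-or-partial €1,500 increments; reduction = 46 × €25 = €1,150, leaving €625.
Low-Income Housing Credit: 11% of the €80,800 excess over €52,400 is €8,888; credit = €9,000 − €8,888 = €112.
Child Care Credit: €133,200 is below the €139,100 cutoff, so the full €2,850 applies.
Total: €625 + €112 + €2,850 = €3,587.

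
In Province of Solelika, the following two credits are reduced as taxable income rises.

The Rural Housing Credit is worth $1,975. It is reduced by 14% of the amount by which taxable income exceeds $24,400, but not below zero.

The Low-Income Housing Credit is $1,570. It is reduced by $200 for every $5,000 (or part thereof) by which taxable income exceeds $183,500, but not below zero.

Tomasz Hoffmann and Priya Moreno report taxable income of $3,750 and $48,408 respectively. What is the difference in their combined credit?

Tomasz ($3,750): Rural Housing Credit: $3,750 is at or below the $24,400 threshold, so the full $1,975 applies. Low-Income Housing Credit: $3,750 is at or below the $183,500 threshold, so the full $1,570 applies. total $1,975 + $1,570 = $3,545
Priya ($48,408): Rural Housing Credit: 14% of the $24,008 excess over $24,400 is $3,361.12 ≥ base, so the credit is $0. Low-Income Housing Credit: $48,408 is at or below the $183,500 threshold, so the full $1,570 applies. total $0 + $1,570 = $1,570
Difference: |$3,545 − $1,570| = $1,975.

$1,975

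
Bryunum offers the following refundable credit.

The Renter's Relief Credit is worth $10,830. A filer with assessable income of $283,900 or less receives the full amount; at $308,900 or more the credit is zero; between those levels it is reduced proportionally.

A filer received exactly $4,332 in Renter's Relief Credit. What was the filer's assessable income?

$4,332 is 4,332/10,830 of the full $10,830, so 6,498/10,830 of the $25,000 range has been used: income = $283,900 + $25,000 × 6,498/10,830 = $298,900.

$298,900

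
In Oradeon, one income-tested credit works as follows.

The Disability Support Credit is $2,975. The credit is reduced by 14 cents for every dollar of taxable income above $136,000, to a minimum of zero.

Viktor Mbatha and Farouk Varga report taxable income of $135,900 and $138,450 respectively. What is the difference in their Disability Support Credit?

Viktor ($135,900): Disability Support Credit: $135,900 is at or below the $136,000 threshold, so the full $2,975 applies.
Farouk ($138,450): Disability Support Credit: 14% of the $2,450 excess over $136,000 is $343; credit = $2,975 − $343 = $2,632.
Difference: |$2,975 − $2,632| = $343.

$343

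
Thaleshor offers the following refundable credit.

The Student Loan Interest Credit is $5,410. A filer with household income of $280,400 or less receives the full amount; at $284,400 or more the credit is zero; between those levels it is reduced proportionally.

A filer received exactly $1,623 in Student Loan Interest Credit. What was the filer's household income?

$1,623 is 1,623/5,410 of the full $5,410, so 3,787/5,410 of the $4,000 range has been used: income = $280,400 + $4,000 × 3,787/5,410 = $283,200.

$283,200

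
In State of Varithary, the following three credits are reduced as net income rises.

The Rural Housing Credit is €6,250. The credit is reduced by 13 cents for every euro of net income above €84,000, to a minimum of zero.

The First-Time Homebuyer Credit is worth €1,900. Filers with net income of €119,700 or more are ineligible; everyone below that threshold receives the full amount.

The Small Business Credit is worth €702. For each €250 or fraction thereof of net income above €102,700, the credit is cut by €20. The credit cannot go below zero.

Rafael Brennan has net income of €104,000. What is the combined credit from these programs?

€6,132

Rural Housing Credit: 13% of the €20,000 excess over €84,000 is €2,600; credit = €6,250 − €2,600 = €3,650.
First-Time Homebuyer Credit: €104,000 is below the €119,700 cutoff, so the full €1,900 applies.
Small Business Credit: income exceeds €102,700 by €1,300, which is 6 full-or-partial €250 increments; reduction = 6 × €20 = €120, leaving €582.
Total: €3,650 + €1,900 + €582 = €6,132.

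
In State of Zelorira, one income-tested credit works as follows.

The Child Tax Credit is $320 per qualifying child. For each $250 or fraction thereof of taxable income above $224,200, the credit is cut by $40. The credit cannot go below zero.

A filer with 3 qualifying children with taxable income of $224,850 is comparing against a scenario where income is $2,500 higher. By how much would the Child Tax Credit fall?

$400

At $224,850 — base = 3 × $320 = $960. income exceeds $224,200 by $650, which is 3 full-or-partial $250 increments; reduction = 3 × $40 = $120, leaving $840.
At $227,350 — base = 3 × $320 = $960. income exceeds $224,200 by $3,150, which is 13 full-or-partial $250 increments; reduction = 13 × $40 = $520, leaving $440.
Lost: $840 − $440 = $400.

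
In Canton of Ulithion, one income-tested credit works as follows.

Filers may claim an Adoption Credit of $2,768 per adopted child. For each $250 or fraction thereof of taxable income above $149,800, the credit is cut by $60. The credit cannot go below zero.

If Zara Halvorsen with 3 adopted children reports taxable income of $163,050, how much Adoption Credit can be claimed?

$5,124

Adoption Credit: base = 3 × $2,768 = $8,304. income exceeds $149,800 by $13,250, which is 53 full-or-partial $250 increments; reduction = 53 × $60 = $3,180, leaving $5,124.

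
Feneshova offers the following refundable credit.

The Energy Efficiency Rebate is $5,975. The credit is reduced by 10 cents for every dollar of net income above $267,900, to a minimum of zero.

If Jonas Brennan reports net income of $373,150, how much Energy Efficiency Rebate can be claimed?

$0

Energy Efficiency Rebate: 10% of the $105,250 excess over $267,900 is $10,525 ≥ base, so the credit is $0.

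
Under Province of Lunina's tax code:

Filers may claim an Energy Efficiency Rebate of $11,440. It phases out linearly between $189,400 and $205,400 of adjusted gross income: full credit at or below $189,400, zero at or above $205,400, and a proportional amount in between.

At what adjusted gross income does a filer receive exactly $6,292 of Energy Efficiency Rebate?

$196,600

$6,292 is 6,292/11,440 of the full $11,440, so 5,148/11,440 of the $16,000 range has been used: income = $189,400 + $16,000 × 5,148/11,440 = $196,600.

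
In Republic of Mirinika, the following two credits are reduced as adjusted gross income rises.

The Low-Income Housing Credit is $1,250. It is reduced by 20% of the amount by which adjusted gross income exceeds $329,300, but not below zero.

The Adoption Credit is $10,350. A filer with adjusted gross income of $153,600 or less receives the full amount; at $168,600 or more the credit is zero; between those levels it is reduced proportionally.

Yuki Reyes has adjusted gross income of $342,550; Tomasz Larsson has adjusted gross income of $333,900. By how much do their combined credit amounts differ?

Yuki ($342,550): Low-Income Housing Credit: 20% of the $13,250 excess over $329,300 is $2,650 ≥ base, so the credit is $0. Adoption Credit: $342,550 is at or above $168,600, so the credit is $0. total $0 + $0 = $0
Tomasz ($333,900): Low-Income Housing Credit: 20% of the $4,600 excess over $329,300 is $920; credit = $1,250 − $920 = $330. Adoption Credit: $333,900 is at or above $168,600, so the credit is $0. total $330 + $0 = $330
Difference: |$0 − $330| = $330.

$330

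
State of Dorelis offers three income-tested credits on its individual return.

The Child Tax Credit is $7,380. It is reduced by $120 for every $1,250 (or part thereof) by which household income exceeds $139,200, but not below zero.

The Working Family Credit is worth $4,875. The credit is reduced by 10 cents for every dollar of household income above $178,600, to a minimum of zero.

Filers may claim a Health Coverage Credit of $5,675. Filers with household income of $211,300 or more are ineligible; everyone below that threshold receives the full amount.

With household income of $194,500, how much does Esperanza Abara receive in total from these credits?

Child Tax Credit: income exceeds $139,200 by $55,300, which is 45 full-or-partial $1,250 increments; reduction = 45 × $120 = $5,400, leaving $1,980.
Working Family Credit: 10% of the $15,900 excess over $178,600 is $1,590; credit = $4,875 − $1,590 = $3,285.
Health Coverage Credit: $194,500 is below the $211,300 cutoff, so the full $5,675 applies.
Total: $1,980 + $3,285 + $5,675 = $10,940.

$10,940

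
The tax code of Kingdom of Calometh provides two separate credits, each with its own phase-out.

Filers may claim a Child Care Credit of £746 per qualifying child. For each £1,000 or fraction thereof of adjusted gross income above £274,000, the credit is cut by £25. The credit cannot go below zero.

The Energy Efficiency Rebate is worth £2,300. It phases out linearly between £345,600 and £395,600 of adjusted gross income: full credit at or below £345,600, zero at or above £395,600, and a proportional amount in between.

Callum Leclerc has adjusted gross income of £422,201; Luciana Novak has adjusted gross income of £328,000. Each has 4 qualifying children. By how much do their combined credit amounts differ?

Callum (£422,201): Child Care Credit: base = 4 × £746 = £2,984. income exceeds £274,000 by £148,201 → 149 increments × £25 = £3,725 ≥ base, so the credit is £0. Energy Efficiency Rebate: £422,201 is at or above £395,600, so the credit is £0. total £0 + £0 = £0
Luciana (£328,000): Child Care Credit: base = 4 × £746 = £2,984. income exceeds £274,000 by £54,000, which is 54 full-or-partial £1,000 increments; reduction = 54 × £25 = £1,350, leaving £1,634. Energy Efficiency Rebate: £328,000 is at or below the £345,600 threshold, so the full £2,300 applies. total £1,634 + £2,300 = £3,934
Difference: |£0 − £3,934| = £3,934.

£3,934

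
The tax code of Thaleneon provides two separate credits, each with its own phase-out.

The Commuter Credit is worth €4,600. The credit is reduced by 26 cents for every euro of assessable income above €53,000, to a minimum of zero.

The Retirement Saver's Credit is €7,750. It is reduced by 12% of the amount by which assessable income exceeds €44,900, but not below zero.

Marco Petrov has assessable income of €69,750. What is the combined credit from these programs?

Commuter Credit: 26% of the €16,750 excess over €53,000 is €4,355; credit = €4,600 − €4,355 = €245.
Retirement Saver's Credit: 12% of the €24,850 excess over €44,900 is €2,982; credit = €7,750 − €2,982 = €4,768.
Total: €245 + €4,768 = €5,013.

€5,013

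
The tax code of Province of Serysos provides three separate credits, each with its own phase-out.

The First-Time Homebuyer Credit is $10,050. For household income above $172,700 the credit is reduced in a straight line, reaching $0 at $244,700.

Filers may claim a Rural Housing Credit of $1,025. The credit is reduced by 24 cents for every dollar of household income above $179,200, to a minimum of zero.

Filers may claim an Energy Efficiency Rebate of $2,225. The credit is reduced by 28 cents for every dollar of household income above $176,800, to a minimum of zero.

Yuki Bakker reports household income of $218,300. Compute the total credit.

First-Time Homebuyer Credit: $218,300 is $45,600 into a $72,000 phase-out range, leaving 26,400/72,000 of the credit: $10,050 × 26,400/72,000 = $3,685.
Rural Housing Credit: 24% of the $39,100 excess over $179,200 is $9,384 ≥ base, so the credit is $0.
Energy Efficiency Rebate: 28% of the $41,500 excess over $176,800 is $11,620 ≥ base, so the credit is $0.
Total: $3,685 + $0 + $0 = $3,685.

$3,685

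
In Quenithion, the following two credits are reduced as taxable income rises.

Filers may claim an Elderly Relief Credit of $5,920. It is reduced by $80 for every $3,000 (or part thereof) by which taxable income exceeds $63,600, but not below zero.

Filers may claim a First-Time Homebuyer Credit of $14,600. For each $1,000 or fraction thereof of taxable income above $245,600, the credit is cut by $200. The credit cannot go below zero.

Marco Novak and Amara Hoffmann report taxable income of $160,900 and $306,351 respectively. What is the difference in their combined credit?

$15,480

Marco ($160,900): Elderly Relief Credit: income exceeds $63,600 by $97,300, which is 33 full-or-partial $3,000 increments; reduction = 33 × $80 = $2,640, leaving $3,280. First-Time Homebuyer Credit: $160,900 is at or below the $245,600 threshold, so the full $14,600 applies. total $3,280 + $14,600 = $17,880
Amara ($306,351): Elderly Relief Credit: income exceeds $63,600 by $242,751 → 81 increments × $80 = $6,480 ≥ base, so the credit is $0. First-Time Homebuyer Credit: income exceeds $245,600 by $60,751, which is 61 full-or-partial $1,000 increments; reduction = 61 × $200 = $12,200, leaving $2,400. total $0 + $2,400 = $2,400
Difference: |$17,880 − $2,400| = $15,480.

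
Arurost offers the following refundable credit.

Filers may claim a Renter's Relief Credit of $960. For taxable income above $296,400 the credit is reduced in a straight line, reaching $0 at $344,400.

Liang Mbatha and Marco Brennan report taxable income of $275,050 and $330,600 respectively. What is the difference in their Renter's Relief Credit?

Liang ($275,050): Renter's Relief Credit: $275,050 is at or below the $296,400 threshold, so the full $960 applies.
Marco ($330,600): Renter's Relief Credit: $330,600 is $34,200 into a $48,000 phase-out range, leaving 13,800/48,000 of the credit: $960 × 13,800/48,000 = $276.
Difference: |$960 − $276| = $684.

$684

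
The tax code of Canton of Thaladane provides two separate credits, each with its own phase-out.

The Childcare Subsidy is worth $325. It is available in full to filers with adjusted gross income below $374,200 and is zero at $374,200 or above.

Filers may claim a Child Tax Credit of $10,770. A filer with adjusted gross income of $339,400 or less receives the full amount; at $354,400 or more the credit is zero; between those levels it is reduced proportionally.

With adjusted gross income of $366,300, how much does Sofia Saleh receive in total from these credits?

$325

Childcare Subsidy: $366,300 is below the $374,200 cutoff, so the full $325 applies.
Child Tax Credit: $366,300 is at or above $354,400, so the credit is $0.
Total: $325 + $0 = $325.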